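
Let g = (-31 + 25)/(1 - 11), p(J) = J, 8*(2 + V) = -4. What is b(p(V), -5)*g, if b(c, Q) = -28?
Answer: -84/5 ≈ -16.800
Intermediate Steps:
V = -5/2 (V = -2 + (⅛)*(-4) = -2 - ½ = -5/2 ≈ -2.5000)
g = ⅗ (g = -6/(-10) = -6*(-⅒) = ⅗ ≈ 0.60000)
b(p(V), -5)*g = -28*⅗ = -84/5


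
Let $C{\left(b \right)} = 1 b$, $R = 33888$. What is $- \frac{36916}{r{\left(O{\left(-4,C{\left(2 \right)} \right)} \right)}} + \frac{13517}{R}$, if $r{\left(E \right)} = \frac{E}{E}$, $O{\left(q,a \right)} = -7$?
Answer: $- \frac{1250995891}{33888} \approx -36916.0$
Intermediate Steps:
$C{\left(b \right)} = b$
$r{\left(E \right)} = 1$
$- \frac{36916}{r{\left(O{\left(-4,C{\left(2 \right)} \right)} \right)}} + \frac{13517}{R} = - \frac{36916}{1} + \frac{13517}{33888} = \left(-36916\right) 1 + 13517 \cdot \frac{1}{33888} = -36916 + \frac{13517}{33888} = - \frac{1250995891}{33888}$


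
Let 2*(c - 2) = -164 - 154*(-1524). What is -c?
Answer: -117268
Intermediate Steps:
c = 117268 (c = 2 + (-164 - 154*(-1524))/2 = 2 + (-164 + 234696)/2 = 2 + (1/2)*234532 = 2 + 117266 = 117268)
-c = -1*117268 = -117268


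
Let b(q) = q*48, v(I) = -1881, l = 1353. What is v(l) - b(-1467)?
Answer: 68535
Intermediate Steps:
b(q) = 48*q
v(l) - b(-1467) = -1881 - 48*(-1467) = -1881 - 1*(-70416) = -1881 + 70416 = 68535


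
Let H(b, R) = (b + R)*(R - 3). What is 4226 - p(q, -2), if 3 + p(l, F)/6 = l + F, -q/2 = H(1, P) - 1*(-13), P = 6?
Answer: 4664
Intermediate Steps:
H(b, R) = (-3 + R)*(R + b) (H(b, R) = (R + b)*(-3 + R) = (-3 + R)*(R + b))
q = -68 (q = -2*((6² - 3*6 - 3*1 + 6*1) - 1*(-13)) = -2*((36 - 18 - 3 + 6) + 13) = -2*(21 + 13) = -2*34 = -68)
p(l, F) = -18 + 6*F + 6*l (p(l, F) = -18 + 6*(l + F) = -18 + 6*(F + l) = -18 + (6*F + 6*l) = -18 + 6*F + 6*l)
4226 - p(q, -2) = 4226 - (-18 + 6*(-2) + 6*(-68)) = 4226 - (-18 - 12 - 408) = 4226 - 1*(-438) = 4226 + 438 = 4664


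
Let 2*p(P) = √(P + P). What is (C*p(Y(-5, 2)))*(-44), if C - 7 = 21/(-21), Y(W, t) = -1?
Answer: -132*I*√2 ≈ -186.68*I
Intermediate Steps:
p(P) = √2*√P/2 (p(P) = √(P + P)/2 = √(2*P)/2 = (√2*√P)/2 = √2*√P/2)
C = 6 (C = 7 + 21/(-21) = 7 + 21*(-1/21) = 7 - 1 = 6)
(C*p(Y(-5, 2)))*(-44) = (6*(√2*√(-1)/2))*(-44) = (6*(√2*I/2))*(-44) = (6*(I*√2/2))*(-44) = (3*I*√2)*(-44) = -132*I*√2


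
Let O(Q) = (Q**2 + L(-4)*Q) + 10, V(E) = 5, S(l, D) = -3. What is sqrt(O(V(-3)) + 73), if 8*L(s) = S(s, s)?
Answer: sqrt(1698)/4 ≈ 10.302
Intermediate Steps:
L(s) = -3/8 (L(s) = (1/8)*(-3) = -3/8)
O(Q) = 10 + Q**2 - 3*Q/8 (O(Q) = (Q**2 - 3*Q/8) + 10 = 10 + Q**2 - 3*Q/8)
sqrt(O(V(-3)) + 73) = sqrt((10 + 5**2 - 3/8*5) + 73) = sqrt((10 + 25 - 15/8) + 73) = sqrt(265/8 + 73) = sqrt(849/8) = sqrt(1698)/4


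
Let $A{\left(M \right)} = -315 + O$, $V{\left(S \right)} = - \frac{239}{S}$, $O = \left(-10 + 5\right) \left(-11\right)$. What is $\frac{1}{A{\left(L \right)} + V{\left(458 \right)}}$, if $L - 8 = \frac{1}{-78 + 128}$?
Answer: $- \frac{458}{119319} \approx -0.0038384$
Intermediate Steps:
$O = 55$ ($O = \left(-5\right) \left(-11\right) = 55$)
$L = \frac{401}{50}$ ($L = 8 + \frac{1}{-78 + 128} = 8 + \frac{1}{50} = \frac{401}{50} \approx 8.02$)
$A{\left(M \right)} = -260$ ($A{\left(M \right)} = -315 + 55 = -260$)
$\frac{1}{A{\left(L \right)} + V{\left(458 \right)}} = \frac{1}{-260 - \frac{239}{458}} = \frac{1}{- \frac{119319}{458}} = - \frac{458}{119319}$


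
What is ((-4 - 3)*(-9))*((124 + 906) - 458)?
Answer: 36036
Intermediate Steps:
((-4 - 3)*(-9))*((124 + 906) - 458) = (-7*(-9))*(1030 - 458) = 63*572 = 36036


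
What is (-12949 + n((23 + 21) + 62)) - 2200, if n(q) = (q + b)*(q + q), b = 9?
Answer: 9231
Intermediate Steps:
n(q) = 2*q*(9 + q) (n(q) = (q + 9)*(q + q) = (9 + q)*(2*q) = 2*q*(9 + q))
(-12949 + n((23 + 21) + 62)) - 2200 = (-12949 + 2*((23 + 21) + 62)*(9 + ((23 + 21) + 62))) - 2200 = (-12949 + 2*(44 + 62)*(9 + (44 + 62))) - 2200 = (-12949 + 2*106*(9 + 106)) - 2200 = (-12949 + 2*106*115) - 2200 = (-12949 + 24380) - 2200 = 11431 - 2200 = 9231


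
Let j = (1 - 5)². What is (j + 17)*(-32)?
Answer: -1056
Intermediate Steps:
j = 16 (j = (-4)² = 16)
(j + 17)*(-32) = (16 + 17)*(-32) = 33*(-32) = -1056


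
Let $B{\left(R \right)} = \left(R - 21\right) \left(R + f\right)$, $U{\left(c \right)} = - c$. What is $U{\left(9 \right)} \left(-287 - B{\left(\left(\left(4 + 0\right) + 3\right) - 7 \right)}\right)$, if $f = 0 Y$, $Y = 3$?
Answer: $2583$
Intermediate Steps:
$f = 0$ ($f = 0 \cdot 3 = 0$)
$B{\left(R \right)} = R \left(-21 + R\right)$ ($B{\left(R \right)} = \left(R - 21\right) \left(R + 0\right) = \left(-21 + R\right) R = R \left(-21 + R\right)$)
$U{\left(9 \right)} \left(-287 - B{\left(\left(\left(4 + 0\right) + 3\right) - 7 \right)}\right) = \left(-1\right) 9 \left(-287 - \left(\left(\left(4 + 0\right) + 3\right) - 7\right) \left(-21 + \left(\left(\left(4 + 0\right) + 3\right) - 7\right)\right)\right) = - 9 \left(-287 - \left(\left(4 + 3\right) - 7\right) \left(-21 + \left(\left(4 + 3\right) - 7\right)\right)\right) = - 9 \left(-287 - \left(7 - 7\right) \left(-21 + \left(7 - 7\right)\right)\right) = - 9 \left(-287 - 0 \left(-21 + 0\right)\right) = - 9 \left(-287 - 0 \left(-21\right)\right) = - 9 \left(-287 - 0\right) = - 9 \left(-287 + 0\right) = \left(-9\right) \left(-287\right) = 2583$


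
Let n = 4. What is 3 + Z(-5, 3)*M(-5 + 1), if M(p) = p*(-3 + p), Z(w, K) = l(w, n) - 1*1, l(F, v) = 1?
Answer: 3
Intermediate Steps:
Z(w, K) = 0 (Z(w, K) = 1 - 1*1 = 1 - 1 = 0)
3 + Z(-5, 3)*M(-5 + 1) = 3 + 0*((-5 + 1)*(-3 + (-5 + 1))) = 3 + 0*(-4*(-3 - 4)) = 3 + 0*(-4*(-7)) = 3 + 0*28 = 3 + 0 = 3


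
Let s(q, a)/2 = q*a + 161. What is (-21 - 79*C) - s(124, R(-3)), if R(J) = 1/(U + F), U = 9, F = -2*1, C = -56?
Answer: 28319/7 ≈ 4045.6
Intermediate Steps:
F = -2
R(J) = 1/7 (R(J) = 1/(9 - 2) = 1/7)
s(q, a) = 322 + 2*a*q (s(q, a) = 2*(q*a + 161) = 2*(a*q + 161) = 2*(161 + a*q) = 322 + 2*a*q)
(-21 - 79*C) - s(124, R(-3)) = (-21 - 79*(-56)) - (322 + 2*(1/7)*124) = (-21 + 4424) - (322 + 248/7) = 4403 - 1*2502/7 = 4403 - 2502/7 = 28319/7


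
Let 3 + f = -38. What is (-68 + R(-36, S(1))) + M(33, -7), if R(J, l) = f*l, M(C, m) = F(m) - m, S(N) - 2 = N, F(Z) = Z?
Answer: -191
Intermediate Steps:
f = -41 (f = -3 - 38 = -41)
S(N) = 2 + N
M(C, m) = 0 (M(C, m) = m - m = 0)
R(J, l) = -41*l
(-68 + R(-36, S(1))) + M(33, -7) = (-68 - 41*(2 + 1)) + 0 = (-68 - 41*3) + 0 = (-68 - 123) + 0 = -191 + 0 = -191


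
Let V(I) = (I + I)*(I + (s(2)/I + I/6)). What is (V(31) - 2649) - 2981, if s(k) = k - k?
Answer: -10163/3 ≈ -3387.7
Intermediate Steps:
s(k) = 0
V(I) = 7*I**2/3 (V(I) = (I + I)*(I + (0/I + I/6)) = (2*I)*(I + (0 + I*(1/6))) = (2*I)*(I + (0 + I/6)) = (2*I)*(I + I/6) = (2*I)*(7*I/6) = 7*I**2/3)
(V(31) - 2649) - 2981 = ((7/3)*31**2 - 2649) - 2981 = ((7/3)*961 - 2649) - 2981 = (6727/3 - 2649) - 2981 = -1220/3 - 2981 = -10163/3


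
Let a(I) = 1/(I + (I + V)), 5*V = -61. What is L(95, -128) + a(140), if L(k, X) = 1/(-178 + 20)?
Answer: -549/211562 ≈ -0.0025950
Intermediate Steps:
V = -61/5 (V = (⅕)*(-61) = -61/5 ≈ -12.200)
L(k, X) = -1/158 (L(k, X) = 1/(-158) = -1/158)
a(I) = 1/(-61/5 + 2*I) (a(I) = 1/(I + (I - 61/5)) = 1/(I + (-61/5 + I)) = 1/(-61/5 + 2*I))
L(95, -128) + a(140) = -1/158 + 5/(-61 + 10*140) = -1/158 + 5/(-61 + 1400) = -1/158 + 5/1339 = -549/211562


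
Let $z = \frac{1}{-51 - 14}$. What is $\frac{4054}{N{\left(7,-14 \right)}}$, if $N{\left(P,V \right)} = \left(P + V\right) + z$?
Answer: $- \frac{131755}{228} \approx -577.87$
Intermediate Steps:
$z = - \frac{1}{65}$ ($z = \frac{1}{-65} = - \frac{1}{65} \approx -0.015385$)
$N{\left(P,V \right)} = - \frac{1}{65} + P + V$ ($N{\left(P,V \right)} = \left(P + V\right) - \frac{1}{65} = - \frac{1}{65} + P + V$)
$\frac{4054}{N{\left(7,-14 \right)}} = \frac{4054}{- \frac{1}{65} + 7 - 14} = \frac{4054}{- \frac{456}{65}} = 4054 \left(- \frac{65}{456}\right) = - \frac{131755}{228}$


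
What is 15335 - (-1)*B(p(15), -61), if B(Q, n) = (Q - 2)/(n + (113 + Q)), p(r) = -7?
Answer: 76674/5 ≈ 15335.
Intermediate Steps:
B(Q, n) = (-2 + Q)/(113 + Q + n)
15335 - (-1)*B(p(15), -61) = 15335 - (-1)*(-2 - 7)/(113 - 7 - 61) = 15335 - (-1)*-9/45 = 15335 - (-1)*(1/45)*(-9) = 15335 - (-1)*(-1)/5 = 15335 - 1*⅕ = 15335 - ⅕ = 76674/5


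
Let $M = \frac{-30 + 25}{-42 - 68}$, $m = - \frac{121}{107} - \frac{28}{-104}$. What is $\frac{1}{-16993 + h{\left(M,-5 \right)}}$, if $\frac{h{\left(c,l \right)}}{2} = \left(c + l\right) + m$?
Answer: $- \frac{15301}{260187879} \approx -5.8807 \cdot 10^{-5}$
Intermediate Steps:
$m = - \frac{2397}{2782}$ ($m = \left(-121\right) \frac{1}{107} - - \frac{7}{26} = - \frac{121}{107} + \frac{7}{26} = - \frac{2397}{2782} \approx -0.86161$)
$M = \frac{1}{22}$ ($M = - \frac{5}{-110} = \left(-5\right) \left(- \frac{1}{110}\right) = \frac{1}{22} \approx 0.045455$)
$h{\left(c,l \right)} = - \frac{2397}{1391} + 2 c + 2 l$ ($h{\left(c,l \right)} = 2 \left(\left(c + l\right) - \frac{2397}{2782}\right) = 2 \left(- \frac{2397}{2782} + c + l\right) = - \frac{2397}{1391} + 2 c + 2 l$)
$\frac{1}{-16993 + h{\left(M,-5 \right)}} = \frac{1}{-16993 + \left(- \frac{2397}{1391} + 2 \cdot \frac{1}{22} + 2 \left(-5\right)\right)} = \frac{1}{-16993 - \frac{177986}{15301}} = \frac{1}{- \frac{260187879}{15301}} = - \frac{15301}{260187879}$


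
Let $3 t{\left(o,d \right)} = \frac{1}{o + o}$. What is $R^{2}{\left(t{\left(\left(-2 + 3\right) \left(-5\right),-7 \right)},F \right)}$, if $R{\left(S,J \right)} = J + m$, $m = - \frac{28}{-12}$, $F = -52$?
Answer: $\frac{22201}{9} \approx 2466.8$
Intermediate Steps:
$m = \frac{7}{3}$ ($m = \left(-28\right) \left(- \frac{1}{12}\right) = \frac{7}{3} \approx 2.3333$)
$t{\left(o,d \right)} = \frac{1}{6 o}$ ($t{\left(o,d \right)} = \frac{1}{3 \left(o + o\right)} = \frac{1}{3 \cdot 2 o} = \frac{\frac{1}{2} \frac{1}{o}}{3} = \frac{1}{6 o}$)
$R{\left(S,J \right)} = \frac{7}{3} + J$ ($R{\left(S,J \right)} = J + \frac{7}{3} = \frac{7}{3} + J$)
$R^{2}{\left(t{\left(\left(-2 + 3\right) \left(-5\right),-7 \right)},F \right)} = \left(\frac{7}{3} - 52\right)^{2} = \left(- \frac{149}{3}\right)^{2} = \frac{22201}{9}$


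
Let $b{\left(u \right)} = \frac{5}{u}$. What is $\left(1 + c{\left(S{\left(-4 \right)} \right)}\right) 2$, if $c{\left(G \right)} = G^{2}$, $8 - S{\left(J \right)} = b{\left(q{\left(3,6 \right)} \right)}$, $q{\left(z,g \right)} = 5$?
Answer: $100$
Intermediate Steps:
$S{\left(J \right)} = 7$ ($S{\left(J \right)} = 8 - \frac{5}{5} = 8 - 5 \cdot \frac{1}{5} = 8 - 1 = 7$)
$\left(1 + c{\left(S{\left(-4 \right)} \right)}\right) 2 = \left(1 + 7^{2}\right) 2 = \left(1 + 49\right) 2 = 50 \cdot 2 = 100$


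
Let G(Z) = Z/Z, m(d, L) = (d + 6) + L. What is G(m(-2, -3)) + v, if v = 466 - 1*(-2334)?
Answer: 2801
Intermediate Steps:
v = 2800 (v = 466 + 2334 = 2800)
m(d, L) = 6 + L + d (m(d, L) = (6 + d) + L = 6 + L + d)
G(Z) = 1
G(m(-2, -3)) + v = 1 + 2800 = 2801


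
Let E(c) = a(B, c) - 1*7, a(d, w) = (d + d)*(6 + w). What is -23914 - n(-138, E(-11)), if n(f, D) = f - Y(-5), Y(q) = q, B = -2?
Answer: -23781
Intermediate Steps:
a(d, w) = 2*d*(6 + w) (a(d, w) = (2*d)*(6 + w) = 2*d*(6 + w))
E(c) = -31 - 4*c (E(c) = 2*(-2)*(6 + c) - 1*7 = (-24 - 4*c) - 7 = -31 - 4*c)
n(f, D) = 5 + f (n(f, D) = f - 1*(-5) = f + 5 = 5 + f)
-23914 - n(-138, E(-11)) = -23914 - (5 - 138) = -23914 - 1*(-133) = -23914 + 133 = -23781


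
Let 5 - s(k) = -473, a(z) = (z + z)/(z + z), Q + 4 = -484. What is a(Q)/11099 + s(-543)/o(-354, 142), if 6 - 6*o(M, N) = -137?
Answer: 263075/13117 ≈ 20.056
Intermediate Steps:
o(M, N) = 143/6 (o(M, N) = 1 - ⅙*(-137) = 1 + 137/6 = 143/6)
Q = -488 (Q = -4 - 484 = -488)
a(z) = 1 (a(z) = (2*z)/((2*z)) = (2*z)*(1/(2*z)) = 1)
s(k) = 478 (s(k) = 5 - 1*(-473) = 5 + 473 = 478)
a(Q)/11099 + s(-543)/o(-354, 142) = 1/11099 + 478/(143/6) = 1*(1/11099) + 478*(6/143) = 1/11099 + 2868/143 = 263075/13117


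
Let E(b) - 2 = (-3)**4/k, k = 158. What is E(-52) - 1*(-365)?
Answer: 58067/158 ≈ 367.51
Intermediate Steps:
E(b) = 397/158 (E(b) = 2 + (-3)**4/158 = 2 + 81*(1/158) = 2 + 81/158 = 397/158)
E(-52) - 1*(-365) = 397/158 - 1*(-365) = 397/158 + 365 = 58067/158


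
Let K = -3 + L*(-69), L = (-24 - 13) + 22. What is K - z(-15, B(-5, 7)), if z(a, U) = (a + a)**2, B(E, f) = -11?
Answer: 132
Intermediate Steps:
L = -15 (L = -37 + 22 = -15)
z(a, U) = 4*a**2 (z(a, U) = (2*a)**2 = 4*a**2)
K = 1032 (K = -3 - 15*(-69) = -3 + 1035 = 1032)
K - z(-15, B(-5, 7)) = 1032 - 4*(-15)**2 = 1032 - 4*225 = 1032 - 1*900 = 1032 - 900 = 132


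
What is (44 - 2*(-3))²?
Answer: 2500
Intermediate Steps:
(44 - 2*(-3))² = (44 + 6)² = 50² = 2500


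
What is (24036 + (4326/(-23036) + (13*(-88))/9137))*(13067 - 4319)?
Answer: 11064098097599022/52619983 ≈ 2.1026e+8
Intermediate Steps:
(24036 + (4326/(-23036) + (13*(-88))/9137))*(13067 - 4319) = (24036 + (4326*(-1/23036) - 1144*1/9137))*8748 = (24036 + (-2163/11518 - 1144/9137))*8748 = (24036 - 32939923/105239966)*8748 = (2529514882853/105239966)*8748 = 11064098097599022/52619983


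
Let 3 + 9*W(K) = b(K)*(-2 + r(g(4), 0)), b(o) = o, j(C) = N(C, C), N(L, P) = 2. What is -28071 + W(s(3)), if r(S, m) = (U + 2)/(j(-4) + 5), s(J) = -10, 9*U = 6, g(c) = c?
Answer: -5305142/189 ≈ -28070.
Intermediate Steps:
j(C) = 2
U = 2/3 (U = (1/9)*6 = 2/3 ≈ 0.66667)
r(S, m) = 8/21 (r(S, m) = (2/3 + 2)/(2 + 5) = (8/3)/7 = (8/3)*(1/7) = 8/21)
W(K) = -1/3 - 34*K/189 (W(K) = -1/3 + (K*(-2 + 8/21))/9 = -1/3 + (K*(-34/21))/9 = -1/3 + (-34*K/21)/9 = -1/3 - 34*K/189)
-28071 + W(s(3)) = -28071 + (-1/3 - 34/189*(-10)) = -28071 + (-1/3 + 340/189) = -28071 + 277/189 = -5305142/189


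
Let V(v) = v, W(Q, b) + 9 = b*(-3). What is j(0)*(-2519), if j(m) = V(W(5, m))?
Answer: 22671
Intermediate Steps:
W(Q, b) = -9 - 3*b (W(Q, b) = -9 + b*(-3) = -9 - 3*b)
j(m) = -9 - 3*m
j(0)*(-2519) = (-9 - 3*0)*(-2519) = (-9 + 0)*(-2519) = -9*(-2519) = 22671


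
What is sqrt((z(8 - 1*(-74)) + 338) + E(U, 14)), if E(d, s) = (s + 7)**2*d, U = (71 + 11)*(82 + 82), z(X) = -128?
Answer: sqrt(5930778) ≈ 2435.3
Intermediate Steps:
U = 13448 (U = 82*164 = 13448)
E(d, s) = d*(7 + s)**2 (E(d, s) = (7 + s)**2*d = d*(7 + s)**2)
sqrt((z(8 - 1*(-74)) + 338) + E(U, 14)) = sqrt((-128 + 338) + 13448*(7 + 14)**2) = sqrt(210 + 13448*21**2) = sqrt(210 + 13448*441) = sqrt(210 + 5930568) = sqrt(5930778)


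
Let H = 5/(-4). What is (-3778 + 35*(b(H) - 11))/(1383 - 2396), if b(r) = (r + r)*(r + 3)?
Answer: 34529/8104 ≈ 4.2607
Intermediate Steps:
H = -5/4 (H = 5*(-¼) = -5/4 ≈ -1.2500)
b(r) = 2*r*(3 + r) (b(r) = (2*r)*(3 + r) = 2*r*(3 + r))
(-3778 + 35*(b(H) - 11))/(1383 - 2396) = (-3778 + 35*(2*(-5/4)*(3 - 5/4) - 11))/(1383 - 2396) = (-3778 + 35*(2*(-5/4)*(7/4) - 11))/(-1013) = (-3778 + 35*(-35/8 - 11))*(-1/1013) = (-3778 + 35*(-123/8))*(-1/1013) = (-3778 - 4305/8)*(-1/1013) = -34529/8*(-1/1013) = 34529/8104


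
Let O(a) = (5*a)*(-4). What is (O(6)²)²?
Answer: 207360000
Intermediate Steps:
O(a) = -20*a
(O(6)²)² = ((-20*6)²)² = ((-120)²)² = 14400² = 207360000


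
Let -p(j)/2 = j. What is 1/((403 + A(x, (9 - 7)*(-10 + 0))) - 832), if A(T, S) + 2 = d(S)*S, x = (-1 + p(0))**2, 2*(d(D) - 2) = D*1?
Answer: -1/271 ≈ -0.0036900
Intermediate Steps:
d(D) = 2 + D/2 (d(D) = 2 + (D*1)/2 = 2 + D/2)
p(j) = -2*j
x = 1 (x = (-1 - 2*0)**2 = (-1 + 0)**2 = (-1)**2 = 1)
A(T, S) = -2 + S*(2 + S/2) (A(T, S) = -2 + (2 + S/2)*S = -2 + S*(2 + S/2))
1/((403 + A(x, (9 - 7)*(-10 + 0))) - 832) = 1/((403 + (-2 + ((9 - 7)*(-10 + 0))*(4 + (9 - 7)*(-10 + 0))/2)) - 832) = 1/((403 + (-2 + (2*(-10))*(4 + 2*(-10))/2)) - 832) = 1/((403 + (-2 + (1/2)*(-20)*(4 - 20))) - 832) = 1/((403 + (-2 + (1/2)*(-20)*(-16))) - 832) = 1/((403 + (-2 + 160)) - 832) = 1/((403 + 158) - 832) = 1/(561 - 832) = 1/(-271) = -1/271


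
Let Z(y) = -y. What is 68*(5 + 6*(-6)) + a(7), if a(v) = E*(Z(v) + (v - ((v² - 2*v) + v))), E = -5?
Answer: -1898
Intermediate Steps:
a(v) = -5*v + 5*v² (a(v) = -5*(-v + (v - ((v² - 2*v) + v))) = -5*(-v + (v - (v² - v))) = -5*(-v + (v + (v - v²))) = -5*(-v + (-v² + 2*v)) = -5*(v - v²) = -5*v + 5*v²)
68*(5 + 6*(-6)) + a(7) = 68*(5 + 6*(-6)) + 5*7*(-1 + 7) = 68*(5 - 36) + 5*7*6 = 68*(-31) + 210 = -2108 + 210 = -1898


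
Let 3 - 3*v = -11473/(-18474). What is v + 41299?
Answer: 2288917127/55422 ≈ 41300.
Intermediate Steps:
v = 43949/55422 (v = 1 - (-11473)/(3*(-18474)) = 1 - (-11473)*(-1)/(3*18474) = 1 - ⅓*11473/18474 = 1 - 11473/55422 = 43949/55422 ≈ 0.79299)
v + 41299 = 43949/55422 + 41299 = 2288917127/55422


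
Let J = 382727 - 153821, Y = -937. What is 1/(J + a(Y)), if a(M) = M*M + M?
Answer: 1/1105938 ≈ 9.0421e-7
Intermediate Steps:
a(M) = M + M² (a(M) = M² + M = M + M²)
J = 228906
1/(J + a(Y)) = 1/(228906 - 937*(1 - 937)) = 1/(228906 - 937*(-936)) = 1/(228906 + 877032) = 1/1105938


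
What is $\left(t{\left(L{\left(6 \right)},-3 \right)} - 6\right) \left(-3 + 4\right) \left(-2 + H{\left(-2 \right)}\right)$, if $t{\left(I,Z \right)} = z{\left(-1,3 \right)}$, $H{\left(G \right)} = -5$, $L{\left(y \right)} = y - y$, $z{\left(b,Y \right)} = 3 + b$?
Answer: $28$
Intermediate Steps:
$L{\left(y \right)} = 0$
$t{\left(I,Z \right)} = 2$ ($t{\left(I,Z \right)} = 3 - 1 = 2$)
$\left(t{\left(L{\left(6 \right)},-3 \right)} - 6\right) \left(-3 + 4\right) \left(-2 + H{\left(-2 \right)}\right) = \left(2 - 6\right) \left(-3 + 4\right) \left(-2 - 5\right) = \left(-4\right) 1 \left(-7\right) = \left(-4\right) \left(-7\right) = 28$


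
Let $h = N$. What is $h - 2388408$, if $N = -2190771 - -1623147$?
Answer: $-2956032$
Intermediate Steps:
$N = -567624$ ($N = -2190771 + 1623147 = -567624$)
$h = -567624$
$h - 2388408 = -567624 - 2388408 = -2956032$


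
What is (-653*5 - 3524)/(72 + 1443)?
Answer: -2263/505 ≈ -4.4812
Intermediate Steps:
(-653*5 - 3524)/(72 + 1443) = (-3265 - 3524)/1515 = -6789*1/1515 = -2263/505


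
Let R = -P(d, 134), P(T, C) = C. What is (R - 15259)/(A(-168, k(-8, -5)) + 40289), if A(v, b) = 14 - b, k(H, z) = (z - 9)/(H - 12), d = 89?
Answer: -51310/134341 ≈ -0.38194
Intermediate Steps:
k(H, z) = (-9 + z)/(-12 + H)
R = -134 (R = -1*134 = -134)
(R - 15259)/(A(-168, k(-8, -5)) + 40289) = (-134 - 15259)/((14 - (-9 - 5)/(-12 - 8)) + 40289) = -15393/((14 - (-14)/(-20)) + 40289) = -15393/((14 - (-1)*(-14)/20) + 40289) = -15393/((14 - 1*7/10) + 40289) = -15393/((14 - 7/10) + 40289) = -15393/(133/10 + 40289) = -15393/403023/10 = -15393*10/403023 = -51310/134341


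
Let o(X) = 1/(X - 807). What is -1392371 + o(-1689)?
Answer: -3475358017/2496 ≈ -1.3924e+6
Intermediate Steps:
o(X) = 1/(-807 + X)
-1392371 + o(-1689) = -1392371 + 1/(-807 - 1689) = -1392371 + 1/(-2496) = -1392371 - 1/2496 = -3475358017/2496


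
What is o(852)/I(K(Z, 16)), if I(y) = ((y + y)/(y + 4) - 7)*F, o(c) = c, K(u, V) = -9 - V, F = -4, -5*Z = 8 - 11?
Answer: 4473/97 ≈ 46.113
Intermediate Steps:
Z = ⅗ (Z = -(8 - 11)/5 = -⅕*(-3) = ⅗ ≈ 0.60000)
I(y) = 28 - 8*y/(4 + y) (I(y) = ((y + y)/(y + 4) - 7)*(-4) = ((2*y)/(4 + y) - 7)*(-4) = (2*y/(4 + y) - 7)*(-4) = (-7 + 2*y/(4 + y))*(-4) = 28 - 8*y/(4 + y))
o(852)/I(K(Z, 16)) = 852/((4*(28 + 5*(-9 - 1*16))/(4 + (-9 - 1*16)))) = 852/((4*(28 + 5*(-9 - 16))/(4 + (-9 - 16)))) = 852/((4*(28 + 5*(-25))/(4 - 25))) = 852/((4*(28 - 125)/(-21))) = 852/((4*(-1/21)*(-97))) = 852/(388/21) = 852*(21/388) = 4473/97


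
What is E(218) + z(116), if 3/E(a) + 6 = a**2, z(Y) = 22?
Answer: 1045399/47518 ≈ 22.000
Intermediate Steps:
E(a) = 3/(-6 + a**2)
E(218) + z(116) = 3/(-6 + 218**2) + 22 = 3/(-6 + 47524) + 22 = 3/47518 + 22 = 1045399/47518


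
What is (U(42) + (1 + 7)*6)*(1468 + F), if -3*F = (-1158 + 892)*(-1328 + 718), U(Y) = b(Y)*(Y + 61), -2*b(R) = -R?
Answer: -116339872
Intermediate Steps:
b(R) = R/2 (b(R) = -(-1)*R/2 = R/2)
U(Y) = Y*(61 + Y)/2 (U(Y) = (Y/2)*(Y + 61) = (Y/2)*(61 + Y) = Y*(61 + Y)/2)
F = -162260/3 (F = -(-1158 + 892)*(-1328 + 718)/3 = -(-266)*(-610)/3 = -⅓*162260 = -162260/3 ≈ -54087.)
(U(42) + (1 + 7)*6)*(1468 + F) = ((½)*42*(61 + 42) + (1 + 7)*6)*(1468 - 162260/3) = ((½)*42*103 + 8*6)*(-157856/3) = (2163 + 48)*(-157856/3) = 2211*(-157856/3) = -116339872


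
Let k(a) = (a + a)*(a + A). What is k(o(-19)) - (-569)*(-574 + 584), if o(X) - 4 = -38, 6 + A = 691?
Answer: -38578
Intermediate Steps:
A = 685 (A = -6 + 691 = 685)
o(X) = -34 (o(X) = 4 - 38 = -34)
k(a) = 2*a*(685 + a) (k(a) = (a + a)*(a + 685) = (2*a)*(685 + a) = 2*a*(685 + a))
k(o(-19)) - (-569)*(-574 + 584) = 2*(-34)*(685 - 34) - (-569)*(-574 + 584) = 2*(-34)*651 - (-569)*10 = -44268 - 1*(-5690) = -44268 + 5690 = -38578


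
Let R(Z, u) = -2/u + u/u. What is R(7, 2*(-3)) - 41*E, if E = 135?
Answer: -16601/3 ≈ -5533.7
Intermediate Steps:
R(Z, u) = 1 - 2/u (R(Z, u) = -2/u + 1 = 1 - 2/u)
R(7, 2*(-3)) - 41*E = (-2 + 2*(-3))/((2*(-3))) - 41*135 = (-2 - 6)/(-6) - 5535 = -⅙*(-8) - 5535 = 4/3 - 5535 = -16601/3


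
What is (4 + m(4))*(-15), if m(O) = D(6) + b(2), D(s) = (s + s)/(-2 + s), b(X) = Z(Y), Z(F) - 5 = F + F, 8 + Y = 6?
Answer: -120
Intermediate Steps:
Y = -2 (Y = -8 + 6 = -2)
Z(F) = 5 + 2*F (Z(F) = 5 + (F + F) = 5 + 2*F)
b(X) = 1 (b(X) = 5 + 2*(-2) = 5 - 4 = 1)
D(s) = 2*s/(-2 + s) (D(s) = (2*s)/(-2 + s) = 2*s/(-2 + s))
m(O) = 4 (m(O) = 2*6/(-2 + 6) + 1 = 2*6/4 + 1 = 2*6*(1/4) + 1 = 3 + 1 = 4)
(4 + m(4))*(-15) = (4 + 4)*(-15) = 8*(-15) = -120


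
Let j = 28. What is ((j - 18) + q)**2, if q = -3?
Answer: 49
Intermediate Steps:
((j - 18) + q)**2 = ((28 - 18) - 3)**2 = (10 - 3)**2 = 7**2 = 49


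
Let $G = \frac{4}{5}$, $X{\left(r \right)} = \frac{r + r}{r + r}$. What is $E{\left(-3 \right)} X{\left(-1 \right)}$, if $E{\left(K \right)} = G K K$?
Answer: $\frac{36}{5} \approx 7.2$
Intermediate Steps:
$X{\left(r \right)} = 1$ ($X{\left(r \right)} = \frac{2 r}{2 r} = 2 r \frac{1}{2 r} = 1$)
$G = \frac{4}{5}$ ($G = 4 \cdot \frac{1}{5} = \frac{4}{5} \approx 0.8$)
$E{\left(K \right)} = \frac{4 K^{2}}{5}$ ($E{\left(K \right)} = \frac{4 K}{5} K = \frac{4 K^{2}}{5}$)
$E{\left(-3 \right)} X{\left(-1 \right)} = \frac{4 \left(-3\right)^{2}}{5} \cdot 1 = \frac{4}{5} \cdot 9 \cdot 1 = \frac{36}{5} \cdot 1 = \frac{36}{5}$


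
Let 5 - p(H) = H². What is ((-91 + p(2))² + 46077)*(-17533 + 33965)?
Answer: 890236464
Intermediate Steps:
p(H) = 5 - H²
((-91 + p(2))² + 46077)*(-17533 + 33965) = ((-91 + (5 - 1*2²))² + 46077)*(-17533 + 33965) = ((-91 + (5 - 1*4))² + 46077)*16432 = ((-91 + (5 - 4))² + 46077)*16432 = ((-91 + 1)² + 46077)*16432 = ((-90)² + 46077)*16432 = (8100 + 46077)*16432 = 54177*16432 = 890236464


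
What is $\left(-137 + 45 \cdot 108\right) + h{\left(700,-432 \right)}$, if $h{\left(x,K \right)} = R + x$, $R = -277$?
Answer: $5146$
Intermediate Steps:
$h{\left(x,K \right)} = -277 + x$
$\left(-137 + 45 \cdot 108\right) + h{\left(700,-432 \right)} = \left(-137 + 45 \cdot 108\right) + \left(-277 + 700\right) = \left(-137 + 4860\right) + 423 = 4723 + 423 = 5146$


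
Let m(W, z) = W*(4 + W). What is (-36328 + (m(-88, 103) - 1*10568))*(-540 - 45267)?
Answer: 1809559728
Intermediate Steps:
(-36328 + (m(-88, 103) - 1*10568))*(-540 - 45267) = (-36328 + (-88*(4 - 88) - 1*10568))*(-540 - 45267) = (-36328 + (-88*(-84) - 10568))*(-45807) = (-36328 + (7392 - 10568))*(-45807) = (-36328 - 3176)*(-45807) = -39504*(-45807) = 1809559728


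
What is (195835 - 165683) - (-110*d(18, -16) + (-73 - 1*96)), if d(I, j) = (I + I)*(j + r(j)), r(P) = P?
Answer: -96399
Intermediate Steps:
d(I, j) = 4*I*j (d(I, j) = (I + I)*(j + j) = (2*I)*(2*j) = 4*I*j)
(195835 - 165683) - (-110*d(18, -16) + (-73 - 1*96)) = (195835 - 165683) - (-440*18*(-16) + (-73 - 1*96)) = 30152 - (-110*(-1152) + (-73 - 96)) = 30152 - (126720 - 169) = 30152 - 1*126551 = 30152 - 126551 = -96399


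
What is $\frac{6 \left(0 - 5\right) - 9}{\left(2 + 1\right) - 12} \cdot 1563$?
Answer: $6773$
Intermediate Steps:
$\frac{6 \left(0 - 5\right) - 9}{\left(2 + 1\right) - 12} \cdot 1563 = \frac{6 \left(-5\right) - 9}{3 - 12} \cdot 1563 = \frac{-30 - 9}{-9} \cdot 1563 = \left(-39\right) \left(- \frac{1}{9}\right) 1563 = \frac{13}{3} \cdot 1563 = 6773$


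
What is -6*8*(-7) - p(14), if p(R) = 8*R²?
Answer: -1232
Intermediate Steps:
-6*8*(-7) - p(14) = -6*8*(-7) - 8*14² = -48*(-7) - 8*196 = 336 - 1*1568 = 336 - 1568 = -1232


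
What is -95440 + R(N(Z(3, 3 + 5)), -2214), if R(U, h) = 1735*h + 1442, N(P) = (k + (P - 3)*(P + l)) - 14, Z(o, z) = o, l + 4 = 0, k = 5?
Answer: -3935288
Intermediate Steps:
l = -4 (l = -4 + 0 = -4)
N(P) = -9 + (-4 + P)*(-3 + P) (N(P) = (5 + (P - 3)*(P - 4)) - 14 = (5 + (-3 + P)*(-4 + P)) - 14 = (5 + (-4 + P)*(-3 + P)) - 14 = -9 + (-4 + P)*(-3 + P))
R(U, h) = 1442 + 1735*h
-95440 + R(N(Z(3, 3 + 5)), -2214) = -95440 + (1442 + 1735*(-2214)) = -95440 + (1442 - 3841290) = -95440 - 3839848 = -3935288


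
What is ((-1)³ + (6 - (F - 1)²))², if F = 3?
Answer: 1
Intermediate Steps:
((-1)³ + (6 - (F - 1)²))² = ((-1)³ + (6 - (3 - 1)²))² = (-1 + (6 - 1*2²))² = (-1 + (6 - 1*4))² = (-1 + (6 - 4))² = (-1 + 2)² = 1² = 1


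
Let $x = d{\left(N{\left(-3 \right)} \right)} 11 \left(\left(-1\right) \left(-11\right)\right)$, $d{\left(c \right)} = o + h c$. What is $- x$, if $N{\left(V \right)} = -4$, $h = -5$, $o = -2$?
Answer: $-2178$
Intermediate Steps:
$d{\left(c \right)} = -2 - 5 c$
$x = 2178$ ($x = \left(-2 - -20\right) 11 \left(\left(-1\right) \left(-11\right)\right) = \left(-2 + 20\right) 11 \cdot 11 = 18 \cdot 11 \cdot 11 = 198 \cdot 11 = 2178$)
$- x = \left(-1\right) 2178 = -2178$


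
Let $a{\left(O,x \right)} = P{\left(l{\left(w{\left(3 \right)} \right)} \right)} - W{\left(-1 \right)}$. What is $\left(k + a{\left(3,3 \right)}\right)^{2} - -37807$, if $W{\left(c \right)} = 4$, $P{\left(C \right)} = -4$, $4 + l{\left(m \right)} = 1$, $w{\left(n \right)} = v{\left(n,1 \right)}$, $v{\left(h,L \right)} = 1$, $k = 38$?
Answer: $38707$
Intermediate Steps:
$w{\left(n \right)} = 1$
$l{\left(m \right)} = -3$ ($l{\left(m \right)} = -4 + 1 = -3$)
$a{\left(O,x \right)} = -8$ ($a{\left(O,x \right)} = -4 - 4 = -8$)
$\left(k + a{\left(3,3 \right)}\right)^{2} - -37807 = \left(38 - 8\right)^{2} - -37807 = 30^{2} + 37807 = 900 + 37807 = 38707$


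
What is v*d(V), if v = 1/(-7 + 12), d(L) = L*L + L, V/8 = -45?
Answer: 25848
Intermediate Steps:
V = -360 (V = 8*(-45) = -360)
d(L) = L + L² (d(L) = L² + L = L + L²)
v = ⅕ (v = 1/5 = ⅕ ≈ 0.20000)
v*d(V) = (-360*(1 - 360))/5 = (-360*(-359))/5 = (⅕)*129240 = 25848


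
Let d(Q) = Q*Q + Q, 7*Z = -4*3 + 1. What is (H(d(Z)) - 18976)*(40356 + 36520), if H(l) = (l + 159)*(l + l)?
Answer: -3449571876896/2401 ≈ -1.4367e+9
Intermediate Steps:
Z = -11/7 (Z = (-4*3 + 1)/7 = (-12 + 1)/7 = (⅐)*(-11) = -11/7 ≈ -1.5714)
d(Q) = Q + Q² (d(Q) = Q² + Q = Q + Q²)
H(l) = 2*l*(159 + l) (H(l) = (159 + l)*(2*l) = 2*l*(159 + l))
(H(d(Z)) - 18976)*(40356 + 36520) = (2*(-11*(1 - 11/7)/7)*(159 - 11*(1 - 11/7)/7) - 18976)*(40356 + 36520) = (2*(-11/7*(-4/7))*(159 - 11/7*(-4/7)) - 18976)*76876 = (2*(44/49)*(159 + 44/49) - 18976)*76876 = (2*(44/49)*(7835/49) - 18976)*76876 = (689480/2401 - 18976)*76876 = -44871896/2401*76876 = -3449571876896/2401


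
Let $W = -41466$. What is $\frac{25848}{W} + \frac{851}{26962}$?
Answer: $- \frac{110271035}{186334382} \approx -0.59179$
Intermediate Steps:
$\frac{25848}{W} + \frac{851}{26962} = \frac{25848}{-41466} + \frac{851}{26962} = 25848 \left(- \frac{1}{41466}\right) + 851 \cdot \frac{1}{26962} = - \frac{4308}{6911} + \frac{851}{26962} = - \frac{110271035}{186334382}$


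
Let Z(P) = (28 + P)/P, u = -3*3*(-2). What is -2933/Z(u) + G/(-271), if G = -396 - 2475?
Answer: -7087554/6233 ≈ -1137.1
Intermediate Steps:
u = 18 (u = -9*(-2) = 18)
G = -2871
Z(P) = (28 + P)/P
-2933/Z(u) + G/(-271) = -2933*18/(28 + 18) - 2871/(-271) = -2933/((1/18)*46) - 2871*(-1/271) = -2933/23/9 + 2871/271 = -2933*9/23 + 2871/271 = -26397/23 + 2871/271 = -7087554/6233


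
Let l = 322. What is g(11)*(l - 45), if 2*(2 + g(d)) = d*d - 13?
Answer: 14404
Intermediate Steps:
g(d) = -17/2 + d²/2 (g(d) = -2 + (d*d - 13)/2 = -2 + (d² - 13)/2 = -2 + (-13 + d²)/2 = -2 + (-13/2 + d²/2) = -17/2 + d²/2)
g(11)*(l - 45) = (-17/2 + (½)*11²)*(322 - 45) = (-17/2 + (½)*121)*277 = (-17/2 + 121/2)*277 = 52*277 = 14404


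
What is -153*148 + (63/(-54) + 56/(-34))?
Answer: -2309975/102 ≈ -22647.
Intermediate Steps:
-153*148 + (63/(-54) + 56/(-34)) = -22644 + (63*(-1/54) + 56*(-1/34)) = -22644 + (-7/6 - 28/17) = -22644 - 287/102 = -2309975/102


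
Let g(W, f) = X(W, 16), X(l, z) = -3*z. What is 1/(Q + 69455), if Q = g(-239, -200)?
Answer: 1/69407 ≈ 1.4408e-5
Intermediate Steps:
g(W, f) = -48 (g(W, f) = -3*16 = -48)
Q = -48
1/(Q + 69455) = 1/(-48 + 69455) = 1/69407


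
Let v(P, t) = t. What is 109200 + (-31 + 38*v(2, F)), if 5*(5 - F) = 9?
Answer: 546453/5 ≈ 1.0929e+5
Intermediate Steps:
F = 16/5 (F = 5 - ⅕*9 = 5 - 9/5 = 16/5 ≈ 3.2000)
109200 + (-31 + 38*v(2, F)) = 109200 + (-31 + 38*(16/5)) = 109200 + (-31 + 608/5) = 109200 + 453/5 = 546453/5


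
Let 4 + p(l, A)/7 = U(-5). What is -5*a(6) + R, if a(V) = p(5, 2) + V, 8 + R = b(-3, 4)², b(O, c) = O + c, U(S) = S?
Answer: 278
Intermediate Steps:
R = -7 (R = -8 + (-3 + 4)² = -8 + 1² = -8 + 1 = -7)
p(l, A) = -63 (p(l, A) = -28 + 7*(-5) = -28 - 35 = -63)
a(V) = -63 + V
-5*a(6) + R = -5*(-63 + 6) - 7 = -5*(-57) - 7 = 285 - 7 = 278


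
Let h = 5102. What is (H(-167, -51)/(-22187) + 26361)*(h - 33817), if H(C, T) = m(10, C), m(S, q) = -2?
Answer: -16794585380935/22187 ≈ -7.5696e+8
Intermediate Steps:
H(C, T) = -2
(H(-167, -51)/(-22187) + 26361)*(h - 33817) = (-2/(-22187) + 26361)*(5102 - 33817) = (-2*(-1/22187) + 26361)*(-28715) = (2/22187 + 26361)*(-28715) = (584871509/22187)*(-28715) = -16794585380935/22187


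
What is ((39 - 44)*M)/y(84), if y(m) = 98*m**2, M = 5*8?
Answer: -25/86436 ≈ -0.00028923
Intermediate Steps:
M = 40
((39 - 44)*M)/y(84) = ((39 - 44)*40)/((98*84**2)) = (-5*40)/((98*7056)) = -200/691488 = -200*1/691488 = -25/86436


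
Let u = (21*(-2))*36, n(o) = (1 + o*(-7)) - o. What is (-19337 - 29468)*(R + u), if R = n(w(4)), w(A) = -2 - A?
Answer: 71401715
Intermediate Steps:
n(o) = 1 - 8*o (n(o) = (1 - 7*o) - o = 1 - 8*o)
R = 49 (R = 1 - 8*(-2 - 1*4) = 1 - 8*(-2 - 4) = 1 - 8*(-6) = 1 + 48 = 49)
u = -1512 (u = -42*36 = -1512)
(-19337 - 29468)*(R + u) = (-19337 - 29468)*(49 - 1512) = -48805*(-1463) = 71401715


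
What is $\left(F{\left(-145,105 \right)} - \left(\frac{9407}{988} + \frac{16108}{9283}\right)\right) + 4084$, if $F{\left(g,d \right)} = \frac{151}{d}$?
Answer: $\frac{3923511951559}{963018420} \approx 4074.2$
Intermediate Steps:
$\left(F{\left(-145,105 \right)} - \left(\frac{9407}{988} + \frac{16108}{9283}\right)\right) + 4084 = \left(\frac{151}{105} - \left(\frac{9407}{988} + \frac{16108}{9283}\right)\right) + 4084 = \left(151 \cdot \frac{1}{105} - \frac{103239885}{9171604}\right) + 4084 = \left(\frac{151}{105} - \frac{103239885}{9171604}\right) + 4084 = - \frac{9455275721}{963018420} + 4084 = \frac{3923511951559}{963018420}$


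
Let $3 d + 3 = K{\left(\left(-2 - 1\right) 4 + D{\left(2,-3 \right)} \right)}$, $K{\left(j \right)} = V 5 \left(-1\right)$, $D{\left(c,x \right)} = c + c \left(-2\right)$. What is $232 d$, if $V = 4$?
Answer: $- \frac{5336}{3} \approx -1778.7$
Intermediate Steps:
$D{\left(c,x \right)} = - c$ ($D{\left(c,x \right)} = c - 2 c = - c$)
$K{\left(j \right)} = -20$ ($K{\left(j \right)} = 4 \cdot 5 \left(-1\right) = 20 \left(-1\right) = -20$)
$d = - \frac{23}{3}$ ($d = -1 + \frac{1}{3} \left(-20\right) = -1 - \frac{20}{3} = - \frac{23}{3} \approx -7.6667$)
$232 d = 232 \left(- \frac{23}{3}\right) = - \frac{5336}{3}$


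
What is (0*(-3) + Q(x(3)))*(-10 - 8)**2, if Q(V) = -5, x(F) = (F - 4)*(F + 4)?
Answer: -1620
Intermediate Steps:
x(F) = (-4 + F)*(4 + F)
(0*(-3) + Q(x(3)))*(-10 - 8)**2 = (0*(-3) - 5)*(-10 - 8)**2 = (0 - 5)*(-18)**2 = -5*324 = -1620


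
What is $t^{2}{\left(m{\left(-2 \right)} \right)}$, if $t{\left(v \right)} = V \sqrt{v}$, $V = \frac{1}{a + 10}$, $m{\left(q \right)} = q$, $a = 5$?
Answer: $- \frac{2}{225} \approx -0.0088889$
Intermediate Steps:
$V = \frac{1}{15}$ ($V = \frac{1}{5 + 10} = \frac{1}{15} \approx 0.066667$)
$t{\left(v \right)} = \frac{\sqrt{v}}{15}$
$t^{2}{\left(m{\left(-2 \right)} \right)} = \left(\frac{\sqrt{-2}}{15}\right)^{2} = \left(\frac{i \sqrt{2}}{15}\right)^{2} = - \frac{2}{225}$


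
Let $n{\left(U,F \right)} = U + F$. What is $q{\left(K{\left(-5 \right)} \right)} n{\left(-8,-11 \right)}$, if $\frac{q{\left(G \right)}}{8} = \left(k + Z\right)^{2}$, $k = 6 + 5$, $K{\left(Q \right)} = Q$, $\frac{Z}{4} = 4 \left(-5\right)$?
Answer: $-723672$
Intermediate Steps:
$n{\left(U,F \right)} = F + U$
$Z = -80$ ($Z = 4 \cdot 4 \left(-5\right) = 4 \left(-20\right) = -80$)
$k = 11$
$q{\left(G \right)} = 38088$ ($q{\left(G \right)} = 8 \left(11 - 80\right)^{2} = 8 \left(-69\right)^{2} = 8 \cdot 4761 = 38088$)
$q{\left(K{\left(-5 \right)} \right)} n{\left(-8,-11 \right)} = 38088 \left(-11 - 8\right) = 38088 \left(-19\right) = -723672$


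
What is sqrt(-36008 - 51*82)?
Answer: I*sqrt(40190) ≈ 200.47*I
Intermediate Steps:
sqrt(-36008 - 51*82) = sqrt(-36008 - 4182) = sqrt(-40190) = I*sqrt(40190)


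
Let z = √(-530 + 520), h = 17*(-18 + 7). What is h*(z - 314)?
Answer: 58718 - 187*I*√10 ≈ 58718.0 - 591.35*I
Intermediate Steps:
h = -187 (h = 17*(-11) = -187)
z = I*√10 (z = √(-10) = I*√10 ≈ 3.1623*I)
h*(z - 314) = -187*(I*√10 - 314) = -187*(-314 + I*√10) = 58718 - 187*I*√10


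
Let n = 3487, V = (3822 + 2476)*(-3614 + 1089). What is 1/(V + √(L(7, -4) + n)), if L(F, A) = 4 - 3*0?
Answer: -15902450/252887915999009 - √3491/252887915999009 ≈ -6.2884e-8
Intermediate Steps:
L(F, A) = 4 (L(F, A) = 4 + 0 = 4)
V = -15902450 (V = 6298*(-2525) = -15902450)
1/(V + √(L(7, -4) + n)) = 1/(-15902450 + √(4 + 3487)) = 1/(-15902450 + √3491)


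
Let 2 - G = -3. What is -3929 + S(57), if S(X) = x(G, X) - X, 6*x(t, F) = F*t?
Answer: -7877/2 ≈ -3938.5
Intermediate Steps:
G = 5 (G = 2 - 1*(-3) = 2 + 3 = 5)
x(t, F) = F*t/6 (x(t, F) = (F*t)/6 = F*t/6)
S(X) = -X/6 (S(X) = (1/6)*X*5 - X = 5*X/6 - X = -X/6)
-3929 + S(57) = -3929 - 1/6*57 = -3929 - 19/2 = -7877/2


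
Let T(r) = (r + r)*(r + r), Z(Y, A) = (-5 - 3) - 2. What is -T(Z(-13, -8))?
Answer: -400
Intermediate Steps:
Z(Y, A) = -10 (Z(Y, A) = -8 - 2 = -10)
T(r) = 4*r² (T(r) = (2*r)*(2*r) = 4*r²)
-T(Z(-13, -8)) = -4*(-10)² = -4*100 = -1*400 = -400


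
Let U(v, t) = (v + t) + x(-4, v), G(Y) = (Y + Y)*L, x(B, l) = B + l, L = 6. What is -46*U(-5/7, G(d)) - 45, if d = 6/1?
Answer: -21751/7 ≈ -3107.3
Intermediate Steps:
d = 6 (d = 6*1 = 6)
G(Y) = 12*Y (G(Y) = (Y + Y)*6 = (2*Y)*6 = 12*Y)
U(v, t) = -4 + t + 2*v (U(v, t) = (v + t) + (-4 + v) = (t + v) + (-4 + v) = -4 + t + 2*v)
-46*U(-5/7, G(d)) - 45 = -46*(-4 + 12*6 + 2*(-5/7)) - 45 = -46*(-4 + 72 + 2*(-5*⅐)) - 45 = -46*(-4 + 72 + 2*(-5/7)) - 45 = -46*(-4 + 72 - 10/7) - 45 = -46*466/7 - 45 = -21436/7 - 45 = -21751/7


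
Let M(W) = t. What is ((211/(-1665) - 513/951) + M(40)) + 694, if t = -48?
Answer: 340610428/527805 ≈ 645.33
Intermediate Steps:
M(W) = -48
((211/(-1665) - 513/951) + M(40)) + 694 = ((211/(-1665) - 513/951) - 48) + 694 = ((211*(-1/1665) - 513*1/951) - 48) + 694 = ((-211/1665 - 171/317) - 48) + 694 = (-351602/527805 - 48) + 694 = -25686242/527805 + 694 = 340610428/527805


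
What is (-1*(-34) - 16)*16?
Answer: 288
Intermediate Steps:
(-1*(-34) - 16)*16 = (34 - 16)*16 = 18*16 = 288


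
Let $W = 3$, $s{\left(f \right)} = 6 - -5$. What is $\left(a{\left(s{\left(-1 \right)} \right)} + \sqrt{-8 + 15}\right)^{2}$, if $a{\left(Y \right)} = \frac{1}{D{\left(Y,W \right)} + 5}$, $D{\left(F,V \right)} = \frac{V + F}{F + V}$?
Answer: $\frac{253}{36} + \frac{\sqrt{7}}{3} \approx 7.9097$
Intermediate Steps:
$s{\left(f \right)} = 11$ ($s{\left(f \right)} = 6 + 5 = 11$)
$D{\left(F,V \right)} = 1$ ($D{\left(F,V \right)} = \frac{F + V}{F + V} = 1$)
$a{\left(Y \right)} = \frac{1}{6}$ ($a{\left(Y \right)} = \frac{1}{1 + 5} = \frac{1}{6}$)
$\left(a{\left(s{\left(-1 \right)} \right)} + \sqrt{-8 + 15}\right)^{2} = \left(\frac{1}{6} + \sqrt{-8 + 15}\right)^{2} = \left(\frac{1}{6} + \sqrt{7}\right)^{2}$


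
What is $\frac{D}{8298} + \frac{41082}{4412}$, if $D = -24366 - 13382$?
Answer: $\frac{43588565}{9152694} \approx 4.7624$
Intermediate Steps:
$D = -37748$ ($D = -24366 - 13382 = -37748$)
$\frac{D}{8298} + \frac{41082}{4412} = - \frac{37748}{8298} + \frac{41082}{4412} = \left(-37748\right) \frac{1}{8298} + 41082 \cdot \frac{1}{4412} = - \frac{18874}{4149} + \frac{20541}{2206} = \frac{43588565}{9152694}$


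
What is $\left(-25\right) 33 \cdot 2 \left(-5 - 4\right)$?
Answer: $14850$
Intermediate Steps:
$\left(-25\right) 33 \cdot 2 \left(-5 - 4\right) = - 825 \cdot 2 \left(-9\right) = \left(-825\right) \left(-18\right) = 14850$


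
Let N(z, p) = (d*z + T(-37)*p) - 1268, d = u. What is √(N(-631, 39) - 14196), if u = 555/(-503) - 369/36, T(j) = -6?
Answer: 3*I*√959636981/1006 ≈ 92.38*I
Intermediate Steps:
u = -22843/2012 (u = 555*(-1/503) - 369*1/36 = -555/503 - 41/4 = -22843/2012 ≈ -11.353)
d = -22843/2012 ≈ -11.353
N(z, p) = -1268 - 6*p - 22843*z/2012 (N(z, p) = (-22843*z/2012 - 6*p) - 1268 = (-6*p - 22843*z/2012) - 1268 = -1268 - 6*p - 22843*z/2012)
√(N(-631, 39) - 14196) = √((-1268 - 6*39 - 22843/2012*(-631)) - 14196) = √((-1268 - 234 + 14413933/2012) - 14196) = √(11391909/2012 - 14196) = √(-17170443/2012) = 3*I*√959636981/1006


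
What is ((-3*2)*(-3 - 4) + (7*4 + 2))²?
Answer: 5184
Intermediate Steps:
((-3*2)*(-3 - 4) + (7*4 + 2))² = (-6*(-7) + (28 + 2))² = (42 + 30)² = 72² = 5184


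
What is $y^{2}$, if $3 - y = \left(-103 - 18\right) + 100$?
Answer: $576$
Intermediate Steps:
$y = 24$ ($y = 3 - \left(\left(-103 - 18\right) + 100\right) = 3 - \left(-121 + 100\right) = 3 - -21 = 3 + 21 = 24$)
$y^{2} = 24^{2} = 576$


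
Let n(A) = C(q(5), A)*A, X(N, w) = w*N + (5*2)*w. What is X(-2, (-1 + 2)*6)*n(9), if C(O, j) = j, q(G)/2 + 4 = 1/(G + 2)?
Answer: 3888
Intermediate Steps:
q(G) = -8 + 2/(2 + G) (q(G) = -8 + 2/(G + 2) = -8 + 2/(2 + G))
X(N, w) = 10*w + N*w (X(N, w) = N*w + 10*w = 10*w + N*w)
n(A) = A**2 (n(A) = A*A = A**2)
X(-2, (-1 + 2)*6)*n(9) = (((-1 + 2)*6)*(10 - 2))*9**2 = ((1*6)*8)*81 = (6*8)*81 = 48*81 = 3888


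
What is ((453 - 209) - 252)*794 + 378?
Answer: -5974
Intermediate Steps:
((453 - 209) - 252)*794 + 378 = (244 - 252)*794 + 378 = -8*794 + 378 = -6352 + 378 = -5974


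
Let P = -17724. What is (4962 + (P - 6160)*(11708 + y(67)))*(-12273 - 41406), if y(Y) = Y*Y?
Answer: 20765409060294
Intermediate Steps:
y(Y) = Y²
(4962 + (P - 6160)*(11708 + y(67)))*(-12273 - 41406) = (4962 + (-17724 - 6160)*(11708 + 67²))*(-12273 - 41406) = (4962 - 23884*(11708 + 4489))*(-53679) = (4962 - 23884*16197)*(-53679) = (4962 - 386849148)*(-53679) = -386844186*(-53679) = 20765409060294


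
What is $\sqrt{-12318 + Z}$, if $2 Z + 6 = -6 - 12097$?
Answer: $\frac{i \sqrt{73490}}{2} \approx 135.55 i$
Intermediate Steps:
$Z = - \frac{12109}{2}$ ($Z = -3 + \frac{-6 - 12097}{2} = -3 + \frac{1}{2} \left(-12103\right) = -3 - \frac{12103}{2} = - \frac{12109}{2} \approx -6054.5$)
$\sqrt{-12318 + Z} = \sqrt{-12318 - \frac{12109}{2}} = \sqrt{- \frac{36745}{2}} = \frac{i \sqrt{73490}}{2}$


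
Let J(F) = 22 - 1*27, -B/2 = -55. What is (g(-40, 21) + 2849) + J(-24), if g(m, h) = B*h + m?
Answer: 5114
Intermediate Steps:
B = 110 (B = -2*(-55) = 110)
J(F) = -5 (J(F) = 22 - 27 = -5)
g(m, h) = m + 110*h (g(m, h) = 110*h + m = m + 110*h)
(g(-40, 21) + 2849) + J(-24) = ((-40 + 110*21) + 2849) - 5 = ((-40 + 2310) + 2849) - 5 = (2270 + 2849) - 5 = 5119 - 5 = 5114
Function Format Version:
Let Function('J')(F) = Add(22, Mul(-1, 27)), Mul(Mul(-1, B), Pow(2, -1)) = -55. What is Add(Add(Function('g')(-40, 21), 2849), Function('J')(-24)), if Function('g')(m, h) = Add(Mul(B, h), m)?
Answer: 5114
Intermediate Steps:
B = 110 (B = Mul(-2, -55) = 110)
Function('J')(F) = -5 (Function('J')(F) = Add(22, -27) = -5)
Function('g')(m, h) = Add(m, Mul(110, h)) (Function('g')(m, h) = Add(Mul(110, h), m) = Add(m, Mul(110, h)))
Add(Add(Function('g')(-40, 21), 2849), Function('J')(-24)) = Add(Add(Add(-40, Mul(110, 21)), 2849), -5) = Add(Add(Add(-40, 2310), 2849), -5) = Add(Add(2270, 2849), -5) = Add(5119, -5) = 5114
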